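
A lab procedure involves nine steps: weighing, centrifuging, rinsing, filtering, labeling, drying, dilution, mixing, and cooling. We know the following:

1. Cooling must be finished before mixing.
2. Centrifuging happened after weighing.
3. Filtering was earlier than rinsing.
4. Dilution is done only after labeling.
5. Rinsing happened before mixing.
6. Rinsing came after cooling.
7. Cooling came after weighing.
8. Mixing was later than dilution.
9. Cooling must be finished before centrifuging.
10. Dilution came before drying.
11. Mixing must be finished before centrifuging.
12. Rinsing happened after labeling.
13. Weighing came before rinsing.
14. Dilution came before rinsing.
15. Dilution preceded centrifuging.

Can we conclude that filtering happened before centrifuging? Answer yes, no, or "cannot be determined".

yes

Chain the constraints: filtering → rinsing → mixing → centrifuging. Each link is directly stated, so filtering comes before centrifuging.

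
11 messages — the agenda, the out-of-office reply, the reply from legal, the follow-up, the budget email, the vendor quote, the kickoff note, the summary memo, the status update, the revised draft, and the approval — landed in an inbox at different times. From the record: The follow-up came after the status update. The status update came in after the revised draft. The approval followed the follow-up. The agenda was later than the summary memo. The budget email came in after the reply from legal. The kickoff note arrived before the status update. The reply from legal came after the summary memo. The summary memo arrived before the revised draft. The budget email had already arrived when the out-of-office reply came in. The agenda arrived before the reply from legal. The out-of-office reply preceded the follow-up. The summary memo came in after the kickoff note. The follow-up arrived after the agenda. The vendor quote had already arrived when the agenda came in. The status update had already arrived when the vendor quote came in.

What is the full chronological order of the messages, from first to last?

the kickoff note, the summary memo, the revised draft, the status update, the vendor quote, the agenda, the reply from legal, the budget email, the out-of-office reply, the follow-up, the approval

The constraints fix every adjacent pair, so only one ordering works:
the kickoff note → the summary memo → the revised draft → the status update → the vendor quote → the agenda → the reply from legal → the budget email → the out-of-office reply → the follow-up → the approval.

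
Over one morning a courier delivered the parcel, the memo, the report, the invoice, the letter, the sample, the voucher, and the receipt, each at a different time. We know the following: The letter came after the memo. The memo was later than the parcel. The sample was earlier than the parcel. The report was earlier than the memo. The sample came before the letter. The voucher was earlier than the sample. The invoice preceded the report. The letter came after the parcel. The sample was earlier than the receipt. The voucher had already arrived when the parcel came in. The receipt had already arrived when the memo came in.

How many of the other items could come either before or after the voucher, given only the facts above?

Forced after the voucher: the letter, the memo, the parcel, the receipt, and the sample.
That leaves the invoice and the report with no forced order relative to the voucher — 2.

2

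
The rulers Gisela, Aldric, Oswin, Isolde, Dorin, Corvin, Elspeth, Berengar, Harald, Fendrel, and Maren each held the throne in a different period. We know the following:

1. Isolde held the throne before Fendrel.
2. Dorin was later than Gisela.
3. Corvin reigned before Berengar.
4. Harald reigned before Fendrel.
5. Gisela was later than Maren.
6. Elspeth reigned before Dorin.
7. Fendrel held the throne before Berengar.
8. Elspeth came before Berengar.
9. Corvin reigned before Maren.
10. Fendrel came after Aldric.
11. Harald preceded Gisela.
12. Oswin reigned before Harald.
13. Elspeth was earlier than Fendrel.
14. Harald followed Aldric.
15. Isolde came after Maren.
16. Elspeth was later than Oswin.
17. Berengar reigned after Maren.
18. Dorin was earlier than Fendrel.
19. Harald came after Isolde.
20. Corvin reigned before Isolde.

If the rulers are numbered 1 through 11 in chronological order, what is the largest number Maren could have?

5

Maren must come before Berengar, Dorin, Fendrel, Gisela, Harald, and Isolde — 6 rulers forced after them.
Everything else can be placed before Maren in some valid order, so Maren can sit as late as position 11 − 6 = 5.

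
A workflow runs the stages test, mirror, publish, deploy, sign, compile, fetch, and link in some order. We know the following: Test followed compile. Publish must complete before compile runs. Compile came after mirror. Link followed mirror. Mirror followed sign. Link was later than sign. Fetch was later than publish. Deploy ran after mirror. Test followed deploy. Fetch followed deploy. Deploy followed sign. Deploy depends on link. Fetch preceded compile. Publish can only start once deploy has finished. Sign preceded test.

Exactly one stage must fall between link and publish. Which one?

Tracing the constraints gives link → deploy → publish, so deploy sits after link and before publish.
No other stage is forced both after link and before publish.

deploy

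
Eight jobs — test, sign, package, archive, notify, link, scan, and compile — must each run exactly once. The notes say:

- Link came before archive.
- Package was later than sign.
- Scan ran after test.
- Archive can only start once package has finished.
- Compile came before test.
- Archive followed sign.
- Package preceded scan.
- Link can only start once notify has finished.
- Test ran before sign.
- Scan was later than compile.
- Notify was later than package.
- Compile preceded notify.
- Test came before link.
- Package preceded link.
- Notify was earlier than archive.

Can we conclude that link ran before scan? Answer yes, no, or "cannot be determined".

cannot be determined

No chain of stated constraints runs from link to scan, and none runs from scan to link either.
So the relative order of link and scan is not fixed by the given facts.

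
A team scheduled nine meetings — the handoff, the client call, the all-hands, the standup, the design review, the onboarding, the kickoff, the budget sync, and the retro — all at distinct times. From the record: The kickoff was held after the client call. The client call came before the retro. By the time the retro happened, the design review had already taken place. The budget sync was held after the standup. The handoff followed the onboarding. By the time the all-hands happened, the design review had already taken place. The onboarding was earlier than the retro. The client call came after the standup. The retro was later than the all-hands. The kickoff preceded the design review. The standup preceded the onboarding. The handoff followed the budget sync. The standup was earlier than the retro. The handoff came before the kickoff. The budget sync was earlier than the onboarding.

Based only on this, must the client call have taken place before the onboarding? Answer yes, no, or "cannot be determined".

cannot be determined

No chain of stated constraints runs from the client call to the onboarding, and none runs from the onboarding to the client call either.
So the relative order of the client call and the onboarding is not fixed by the given facts.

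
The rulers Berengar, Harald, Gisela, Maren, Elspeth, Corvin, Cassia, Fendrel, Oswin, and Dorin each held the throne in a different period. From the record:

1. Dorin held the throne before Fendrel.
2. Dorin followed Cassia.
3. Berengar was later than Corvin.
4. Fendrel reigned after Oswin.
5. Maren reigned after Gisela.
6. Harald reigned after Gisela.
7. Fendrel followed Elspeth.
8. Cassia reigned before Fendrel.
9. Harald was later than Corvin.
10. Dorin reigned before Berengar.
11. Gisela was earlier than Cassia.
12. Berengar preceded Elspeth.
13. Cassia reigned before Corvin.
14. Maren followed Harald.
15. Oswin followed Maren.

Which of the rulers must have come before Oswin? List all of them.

Cassia, Corvin, Gisela, Harald, Maren

Directly stated before Oswin: Maren.
Cassia reaches Oswin via Cassia → Corvin → Harald → Maren → Oswin.
Corvin reaches Oswin via Corvin → Harald → Maren → Oswin.
Gisela reaches Oswin via Gisela → Maren → Oswin.
Likewise Harald reaches Oswin by chaining the stated constraints.
No chain forces Fendrel (or any of the others) ahead of Oswin.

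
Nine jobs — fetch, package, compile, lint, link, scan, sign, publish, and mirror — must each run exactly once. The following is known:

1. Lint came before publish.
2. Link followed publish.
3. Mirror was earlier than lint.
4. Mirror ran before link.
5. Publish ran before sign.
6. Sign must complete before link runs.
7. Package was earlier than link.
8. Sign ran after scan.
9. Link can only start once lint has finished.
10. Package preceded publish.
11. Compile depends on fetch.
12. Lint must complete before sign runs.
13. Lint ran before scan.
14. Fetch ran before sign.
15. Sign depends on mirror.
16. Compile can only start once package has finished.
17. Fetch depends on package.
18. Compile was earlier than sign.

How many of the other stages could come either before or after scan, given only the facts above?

4

Forced before scan: lint and mirror; forced after scan: link and sign.
That leaves compile, fetch, package, and publish with no forced order relative to scan — 4.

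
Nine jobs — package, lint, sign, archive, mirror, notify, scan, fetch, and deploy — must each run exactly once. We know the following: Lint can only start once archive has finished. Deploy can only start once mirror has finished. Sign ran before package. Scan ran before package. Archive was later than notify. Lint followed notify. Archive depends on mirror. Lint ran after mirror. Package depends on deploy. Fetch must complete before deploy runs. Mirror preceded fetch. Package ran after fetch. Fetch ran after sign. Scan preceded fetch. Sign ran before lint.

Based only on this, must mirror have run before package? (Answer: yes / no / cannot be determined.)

Chain the constraints: mirror → fetch → package. Each link is directly stated, so mirror comes before package.

yes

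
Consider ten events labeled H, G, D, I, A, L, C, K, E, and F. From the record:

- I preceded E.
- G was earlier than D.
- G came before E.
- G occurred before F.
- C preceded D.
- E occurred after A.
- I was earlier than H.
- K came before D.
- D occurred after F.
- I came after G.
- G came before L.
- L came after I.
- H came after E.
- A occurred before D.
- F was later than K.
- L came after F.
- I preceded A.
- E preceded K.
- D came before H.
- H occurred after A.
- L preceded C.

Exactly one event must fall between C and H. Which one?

Tracing the constraints gives C → D → H, so D sits after C and before H.
No other event is forced both after C and before H.

D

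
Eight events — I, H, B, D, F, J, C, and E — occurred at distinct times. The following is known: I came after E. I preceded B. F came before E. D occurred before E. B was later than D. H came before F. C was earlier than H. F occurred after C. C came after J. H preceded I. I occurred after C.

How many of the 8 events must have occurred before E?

5

Directly stated before E: D and F.
C reaches E via C → F → E.
H reaches E via H → F → E.
J reaches E via J → C → F → E.
That's C, D, F, H, and J — 5 in all.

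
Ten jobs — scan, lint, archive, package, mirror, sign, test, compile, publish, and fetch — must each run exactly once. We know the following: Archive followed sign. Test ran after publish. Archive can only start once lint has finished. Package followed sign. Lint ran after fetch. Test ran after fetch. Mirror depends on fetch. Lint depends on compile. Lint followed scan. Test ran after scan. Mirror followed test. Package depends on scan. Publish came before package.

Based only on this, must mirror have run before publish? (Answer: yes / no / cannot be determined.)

Tracing the constraints gives publish → test → mirror, so publish must come before mirror.
That means mirror cannot be before publish.

no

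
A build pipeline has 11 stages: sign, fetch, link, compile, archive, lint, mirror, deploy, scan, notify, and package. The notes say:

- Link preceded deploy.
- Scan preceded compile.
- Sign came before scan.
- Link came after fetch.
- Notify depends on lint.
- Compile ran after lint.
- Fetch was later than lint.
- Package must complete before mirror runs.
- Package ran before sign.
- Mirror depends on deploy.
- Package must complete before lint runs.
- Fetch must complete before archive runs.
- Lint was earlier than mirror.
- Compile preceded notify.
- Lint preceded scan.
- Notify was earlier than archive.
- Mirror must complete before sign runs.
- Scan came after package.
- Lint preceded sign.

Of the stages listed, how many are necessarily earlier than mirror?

5

Directly stated before mirror: deploy, lint, and package.
Fetch reaches mirror via fetch → link → deploy → mirror.
Link reaches mirror via link → deploy → mirror.
No chain forces notify (or any of the others) ahead of mirror.
That's deploy, fetch, link, lint, and package — 5 in all.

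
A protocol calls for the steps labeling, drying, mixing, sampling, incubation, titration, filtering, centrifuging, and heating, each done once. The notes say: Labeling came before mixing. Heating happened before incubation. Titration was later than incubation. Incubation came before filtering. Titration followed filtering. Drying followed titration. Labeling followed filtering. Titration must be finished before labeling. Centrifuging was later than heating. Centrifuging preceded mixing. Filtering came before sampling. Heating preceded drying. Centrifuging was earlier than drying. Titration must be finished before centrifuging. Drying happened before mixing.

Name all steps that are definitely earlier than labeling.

Directly stated before labeling: filtering and titration.
Heating reaches labeling via heating → incubation → filtering → labeling.
Incubation reaches labeling via incubation → filtering → labeling.
No chain forces sampling (or any of the others) ahead of labeling.

filtering, heating, incubation, titration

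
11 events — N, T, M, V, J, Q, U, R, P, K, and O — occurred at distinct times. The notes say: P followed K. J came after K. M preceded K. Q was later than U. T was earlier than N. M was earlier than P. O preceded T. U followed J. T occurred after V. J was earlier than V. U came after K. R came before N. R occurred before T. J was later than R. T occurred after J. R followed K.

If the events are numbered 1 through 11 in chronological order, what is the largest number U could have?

10

U must come before Q — 1 event forced after it.
Everything else can be placed before U in some valid order, so U can sit as late as position 11 − 1 = 10.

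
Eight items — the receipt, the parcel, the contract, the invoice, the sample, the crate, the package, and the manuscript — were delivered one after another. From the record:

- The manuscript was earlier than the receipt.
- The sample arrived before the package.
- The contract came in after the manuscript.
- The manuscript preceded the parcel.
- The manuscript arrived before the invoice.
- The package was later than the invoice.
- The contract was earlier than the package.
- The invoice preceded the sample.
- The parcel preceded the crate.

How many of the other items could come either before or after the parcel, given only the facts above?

Forced before the parcel: the manuscript; forced after the parcel: the crate.
That leaves the contract, the invoice, the package, the receipt, and the sample with no forced order relative to the parcel — 5.

5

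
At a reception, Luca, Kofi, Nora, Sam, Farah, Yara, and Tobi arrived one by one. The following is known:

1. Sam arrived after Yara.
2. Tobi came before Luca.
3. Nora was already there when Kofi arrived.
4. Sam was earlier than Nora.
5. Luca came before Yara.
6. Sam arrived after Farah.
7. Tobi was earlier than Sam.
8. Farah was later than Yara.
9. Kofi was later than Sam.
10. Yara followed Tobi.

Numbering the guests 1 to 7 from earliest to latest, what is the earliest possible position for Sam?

5

Farah, Luca, Tobi, and Yara must all come before Sam — 4 forced predecessors.
Nothing else is forced ahead of Sam, so their earliest slot is position 4 + 1 = 5.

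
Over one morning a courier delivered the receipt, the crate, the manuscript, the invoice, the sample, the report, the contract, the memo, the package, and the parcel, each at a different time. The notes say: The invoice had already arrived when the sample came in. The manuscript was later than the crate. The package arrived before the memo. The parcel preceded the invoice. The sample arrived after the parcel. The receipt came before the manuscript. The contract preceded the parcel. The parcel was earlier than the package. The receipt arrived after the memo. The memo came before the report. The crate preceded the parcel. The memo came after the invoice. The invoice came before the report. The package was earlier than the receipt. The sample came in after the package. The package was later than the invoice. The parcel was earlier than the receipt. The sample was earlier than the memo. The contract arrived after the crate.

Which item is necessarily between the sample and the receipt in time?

the memo

Tracing the constraints gives the sample → the memo → the receipt, so the memo sits after the sample and before the receipt.
No other item is forced both after the sample and before the receipt.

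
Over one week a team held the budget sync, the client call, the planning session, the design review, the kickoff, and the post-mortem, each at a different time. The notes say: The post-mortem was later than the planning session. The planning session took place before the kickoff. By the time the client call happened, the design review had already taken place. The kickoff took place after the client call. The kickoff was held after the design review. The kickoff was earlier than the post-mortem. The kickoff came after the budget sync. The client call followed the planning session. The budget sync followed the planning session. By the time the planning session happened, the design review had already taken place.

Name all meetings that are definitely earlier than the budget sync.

Directly stated before the budget sync: the planning session.
The design review reaches the budget sync via the design review → the planning session → the budget sync.

the design review, the planning session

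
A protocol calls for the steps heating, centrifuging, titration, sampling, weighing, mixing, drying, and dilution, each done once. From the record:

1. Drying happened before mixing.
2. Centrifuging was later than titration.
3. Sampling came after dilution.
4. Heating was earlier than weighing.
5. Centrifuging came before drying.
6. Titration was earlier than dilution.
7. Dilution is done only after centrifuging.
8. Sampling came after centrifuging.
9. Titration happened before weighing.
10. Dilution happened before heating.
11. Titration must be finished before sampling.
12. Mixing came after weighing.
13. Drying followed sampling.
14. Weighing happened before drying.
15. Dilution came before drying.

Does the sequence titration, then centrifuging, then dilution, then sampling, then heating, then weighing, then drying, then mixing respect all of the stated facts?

yes

Check each stated constraint against the proposed order — e.g. titration is ahead of weighing; centrifuging is ahead of drying. Every pair is in the required order; nothing is violated.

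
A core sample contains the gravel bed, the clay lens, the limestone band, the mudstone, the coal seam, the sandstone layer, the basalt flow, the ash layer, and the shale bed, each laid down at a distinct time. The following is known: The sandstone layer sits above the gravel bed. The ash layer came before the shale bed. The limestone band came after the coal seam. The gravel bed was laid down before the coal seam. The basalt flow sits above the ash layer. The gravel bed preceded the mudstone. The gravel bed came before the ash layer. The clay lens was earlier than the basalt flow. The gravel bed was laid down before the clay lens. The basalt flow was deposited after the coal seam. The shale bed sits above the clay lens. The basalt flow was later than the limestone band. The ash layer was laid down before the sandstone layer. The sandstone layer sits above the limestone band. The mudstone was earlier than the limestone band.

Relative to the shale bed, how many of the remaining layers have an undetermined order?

Forced before the shale bed: the ash layer, the clay lens, and the gravel bed.
That leaves the basalt flow, the coal seam, the limestone band, the mudstone, and the sandstone layer with no forced order relative to the shale bed — 5.

5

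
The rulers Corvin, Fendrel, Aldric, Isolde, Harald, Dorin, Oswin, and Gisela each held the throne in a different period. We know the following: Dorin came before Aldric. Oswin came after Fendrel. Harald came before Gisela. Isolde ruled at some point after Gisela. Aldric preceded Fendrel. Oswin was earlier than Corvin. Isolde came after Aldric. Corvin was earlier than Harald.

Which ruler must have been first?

Dorin has a chain of constraints placing them before every other ruler, so Dorin must be first.

Dorin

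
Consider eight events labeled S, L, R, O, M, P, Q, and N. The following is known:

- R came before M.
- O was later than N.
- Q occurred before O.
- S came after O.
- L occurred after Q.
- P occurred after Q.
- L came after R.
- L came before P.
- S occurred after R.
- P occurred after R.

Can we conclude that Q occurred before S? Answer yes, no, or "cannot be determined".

yes

Chain the constraints: Q → O → S. Each link is directly stated, so Q comes before S.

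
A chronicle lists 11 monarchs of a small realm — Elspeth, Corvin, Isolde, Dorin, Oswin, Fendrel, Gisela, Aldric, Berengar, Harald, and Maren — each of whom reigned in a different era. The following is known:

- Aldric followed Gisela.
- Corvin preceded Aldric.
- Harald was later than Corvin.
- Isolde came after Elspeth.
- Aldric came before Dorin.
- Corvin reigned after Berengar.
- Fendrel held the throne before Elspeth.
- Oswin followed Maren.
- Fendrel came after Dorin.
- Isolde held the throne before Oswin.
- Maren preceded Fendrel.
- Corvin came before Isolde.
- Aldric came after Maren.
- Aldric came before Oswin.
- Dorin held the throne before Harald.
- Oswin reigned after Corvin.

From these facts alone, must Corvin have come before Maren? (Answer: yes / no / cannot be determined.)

No chain of stated constraints runs from Corvin to Maren, and none runs from Maren to Corvin either.
So the relative order of Corvin and Maren is not fixed by the given facts.

cannot be determined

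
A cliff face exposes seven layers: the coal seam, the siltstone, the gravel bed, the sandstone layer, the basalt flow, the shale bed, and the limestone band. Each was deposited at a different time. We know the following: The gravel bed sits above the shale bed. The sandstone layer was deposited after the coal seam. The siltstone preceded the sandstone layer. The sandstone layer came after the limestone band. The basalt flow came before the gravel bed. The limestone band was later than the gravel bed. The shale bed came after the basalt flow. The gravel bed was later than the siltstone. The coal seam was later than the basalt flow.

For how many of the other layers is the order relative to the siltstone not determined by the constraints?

3

Forced after the siltstone: the gravel bed, the limestone band, and the sandstone layer.
That leaves the basalt flow, the coal seam, and the shale bed with no forced order relative to the siltstone — 3.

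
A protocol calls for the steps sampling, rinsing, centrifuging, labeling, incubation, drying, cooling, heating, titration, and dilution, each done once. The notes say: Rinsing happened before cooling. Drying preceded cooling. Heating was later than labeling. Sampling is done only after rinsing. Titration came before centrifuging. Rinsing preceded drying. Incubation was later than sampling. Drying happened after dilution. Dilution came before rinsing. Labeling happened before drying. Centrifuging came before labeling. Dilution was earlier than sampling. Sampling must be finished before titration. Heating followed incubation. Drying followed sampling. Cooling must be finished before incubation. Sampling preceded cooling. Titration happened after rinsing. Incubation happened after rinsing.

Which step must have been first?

dilution

Dilution has a chain of constraints placing it before every other step, so dilution must be first.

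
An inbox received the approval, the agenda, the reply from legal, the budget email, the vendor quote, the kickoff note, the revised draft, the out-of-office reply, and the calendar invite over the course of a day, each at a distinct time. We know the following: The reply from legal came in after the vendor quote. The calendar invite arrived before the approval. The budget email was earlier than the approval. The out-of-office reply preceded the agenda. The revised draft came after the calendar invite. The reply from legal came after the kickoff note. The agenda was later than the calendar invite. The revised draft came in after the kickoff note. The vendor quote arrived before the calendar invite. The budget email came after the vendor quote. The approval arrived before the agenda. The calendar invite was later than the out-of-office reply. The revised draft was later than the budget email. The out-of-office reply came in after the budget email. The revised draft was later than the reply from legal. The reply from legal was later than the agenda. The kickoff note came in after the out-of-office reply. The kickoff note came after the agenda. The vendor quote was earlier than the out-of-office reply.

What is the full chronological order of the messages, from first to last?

the vendor quote, the budget email, the out-of-office reply, the calendar invite, the approval, the agenda, the kickoff note, the reply from legal, the revised draft

The constraints fix every adjacent pair, so only one ordering works:
the vendor quote → the budget email → the out-of-office reply → the calendar invite → the approval → the agenda → the kickoff note → the reply from legal → the revised draft.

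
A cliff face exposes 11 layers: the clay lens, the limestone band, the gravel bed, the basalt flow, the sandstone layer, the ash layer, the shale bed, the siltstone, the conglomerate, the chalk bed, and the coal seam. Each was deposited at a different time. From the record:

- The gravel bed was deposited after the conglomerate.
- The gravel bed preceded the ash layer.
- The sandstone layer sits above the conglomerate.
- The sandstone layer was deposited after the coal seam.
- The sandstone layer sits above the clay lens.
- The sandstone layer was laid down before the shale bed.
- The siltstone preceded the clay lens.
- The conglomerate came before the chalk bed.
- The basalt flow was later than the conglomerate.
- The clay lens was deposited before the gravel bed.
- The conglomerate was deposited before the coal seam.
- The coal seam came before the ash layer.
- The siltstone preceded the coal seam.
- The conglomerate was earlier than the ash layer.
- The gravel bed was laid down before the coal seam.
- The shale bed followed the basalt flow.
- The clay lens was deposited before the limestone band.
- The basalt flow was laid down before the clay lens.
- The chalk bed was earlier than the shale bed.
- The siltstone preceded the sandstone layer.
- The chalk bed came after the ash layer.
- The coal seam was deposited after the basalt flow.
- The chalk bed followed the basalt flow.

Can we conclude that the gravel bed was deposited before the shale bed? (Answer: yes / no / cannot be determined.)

yes

Chain the constraints: the gravel bed → the coal seam → the sandstone layer → the shale bed. Each link is directly stated, so the gravel bed comes before the shale bed.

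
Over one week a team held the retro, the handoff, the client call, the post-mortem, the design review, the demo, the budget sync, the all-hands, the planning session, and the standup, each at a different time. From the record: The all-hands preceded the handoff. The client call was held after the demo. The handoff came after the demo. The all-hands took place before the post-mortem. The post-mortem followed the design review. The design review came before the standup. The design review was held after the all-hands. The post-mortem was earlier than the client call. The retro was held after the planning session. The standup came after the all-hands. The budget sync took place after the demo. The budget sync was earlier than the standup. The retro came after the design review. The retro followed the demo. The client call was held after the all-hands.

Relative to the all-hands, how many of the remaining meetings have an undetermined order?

3

Forced after the all-hands: the client call, the design review, the handoff, the post-mortem, the retro, and the standup.
That leaves the budget sync, the demo, and the planning session with no forced order relative to the all-hands — 3.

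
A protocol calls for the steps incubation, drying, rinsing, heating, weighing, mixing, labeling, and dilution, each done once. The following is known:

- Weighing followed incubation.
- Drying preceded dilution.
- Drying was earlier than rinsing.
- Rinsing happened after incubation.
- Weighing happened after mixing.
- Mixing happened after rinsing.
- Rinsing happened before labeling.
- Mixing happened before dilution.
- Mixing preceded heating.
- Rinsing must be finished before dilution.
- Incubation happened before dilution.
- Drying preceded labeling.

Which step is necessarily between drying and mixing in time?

Tracing the constraints gives drying → rinsing → mixing, so rinsing sits after drying and before mixing.
No other step is forced both after drying and before mixing.

rinsing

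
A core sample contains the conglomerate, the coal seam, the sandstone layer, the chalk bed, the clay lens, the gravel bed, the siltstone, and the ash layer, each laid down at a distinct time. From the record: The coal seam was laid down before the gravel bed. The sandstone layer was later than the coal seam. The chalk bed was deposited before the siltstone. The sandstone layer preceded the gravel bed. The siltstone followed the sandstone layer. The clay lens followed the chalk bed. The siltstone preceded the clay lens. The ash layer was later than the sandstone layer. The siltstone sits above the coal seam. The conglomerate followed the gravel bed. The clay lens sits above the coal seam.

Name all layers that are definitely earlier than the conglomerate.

the coal seam, the gravel bed, the sandstone layer

Directly stated before the conglomerate: the gravel bed.
The coal seam reaches the conglomerate via the coal seam → the gravel bed → the conglomerate.
The sandstone layer reaches the conglomerate via the sandstone layer → the gravel bed → the conglomerate.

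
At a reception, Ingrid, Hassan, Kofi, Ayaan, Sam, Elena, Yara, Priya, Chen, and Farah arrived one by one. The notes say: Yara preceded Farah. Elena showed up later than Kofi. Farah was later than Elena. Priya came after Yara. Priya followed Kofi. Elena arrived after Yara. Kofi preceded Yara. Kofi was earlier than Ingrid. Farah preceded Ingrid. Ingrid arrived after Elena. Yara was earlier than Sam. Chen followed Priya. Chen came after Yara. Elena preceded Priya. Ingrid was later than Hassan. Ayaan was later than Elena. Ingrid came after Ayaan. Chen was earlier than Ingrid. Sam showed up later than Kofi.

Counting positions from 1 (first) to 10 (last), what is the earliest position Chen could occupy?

5

Elena, Kofi, Priya, and Yara must all come before Chen — 4 forced predecessors.
Nothing else is forced ahead of Chen, so their earliest slot is position 4 + 1 = 5.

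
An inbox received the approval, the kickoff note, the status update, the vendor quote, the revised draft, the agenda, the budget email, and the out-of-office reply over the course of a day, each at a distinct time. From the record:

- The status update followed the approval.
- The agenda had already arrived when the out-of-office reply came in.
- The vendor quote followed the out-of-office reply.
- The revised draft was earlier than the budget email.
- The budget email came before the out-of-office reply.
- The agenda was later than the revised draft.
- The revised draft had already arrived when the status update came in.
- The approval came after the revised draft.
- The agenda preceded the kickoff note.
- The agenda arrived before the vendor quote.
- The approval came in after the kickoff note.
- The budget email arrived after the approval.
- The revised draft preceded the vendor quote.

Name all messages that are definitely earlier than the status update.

Directly stated before the status update: the approval and the revised draft.
The agenda reaches the status update via the agenda → the kickoff note → the approval → the status update.
The kickoff note reaches the status update via the kickoff note → the approval → the status update.
No chain forces the budget email (or any of the others) ahead of the status update.

the agenda, the approval, the kickoff note, the revised draft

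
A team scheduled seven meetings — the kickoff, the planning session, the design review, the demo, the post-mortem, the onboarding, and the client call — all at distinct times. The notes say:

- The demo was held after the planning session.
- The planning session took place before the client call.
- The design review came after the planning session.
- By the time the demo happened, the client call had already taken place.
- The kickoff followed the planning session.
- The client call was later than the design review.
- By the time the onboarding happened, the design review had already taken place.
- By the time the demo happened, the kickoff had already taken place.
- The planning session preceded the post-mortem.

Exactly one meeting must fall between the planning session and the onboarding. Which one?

Tracing the constraints gives the planning session → the design review → the onboarding, so the design review sits after the planning session and before the onboarding.
No other meeting is forced both after the planning session and before the onboarding.

the design review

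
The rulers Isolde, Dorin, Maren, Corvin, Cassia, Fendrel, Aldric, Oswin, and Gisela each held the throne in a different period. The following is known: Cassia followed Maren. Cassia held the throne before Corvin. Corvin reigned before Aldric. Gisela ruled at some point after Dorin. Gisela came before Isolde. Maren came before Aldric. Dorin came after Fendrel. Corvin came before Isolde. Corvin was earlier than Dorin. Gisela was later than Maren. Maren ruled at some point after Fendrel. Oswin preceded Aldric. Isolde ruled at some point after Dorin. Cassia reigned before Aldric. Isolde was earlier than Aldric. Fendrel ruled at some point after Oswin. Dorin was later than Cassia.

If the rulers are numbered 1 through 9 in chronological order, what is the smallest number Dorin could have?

Cassia, Corvin, Fendrel, Maren, and Oswin must all come before Dorin — 5 forced predecessors.
Nothing else is forced ahead of Dorin, so their earliest slot is position 5 + 1 = 6.

6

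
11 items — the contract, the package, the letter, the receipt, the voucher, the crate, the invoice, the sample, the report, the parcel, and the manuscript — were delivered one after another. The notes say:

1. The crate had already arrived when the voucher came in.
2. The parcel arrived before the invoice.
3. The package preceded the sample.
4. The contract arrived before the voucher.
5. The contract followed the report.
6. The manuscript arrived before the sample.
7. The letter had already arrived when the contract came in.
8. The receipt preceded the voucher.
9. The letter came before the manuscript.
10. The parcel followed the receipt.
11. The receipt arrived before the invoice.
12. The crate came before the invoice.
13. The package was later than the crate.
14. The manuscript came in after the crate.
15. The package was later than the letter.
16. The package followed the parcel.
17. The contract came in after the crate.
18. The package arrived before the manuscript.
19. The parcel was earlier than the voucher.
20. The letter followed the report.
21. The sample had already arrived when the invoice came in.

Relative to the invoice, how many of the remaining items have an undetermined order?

Forced before the invoice: the crate, the letter, the manuscript, the package, the parcel, the receipt, the report, and the sample.
That leaves the contract and the voucher with no forced order relative to the invoice — 2.

2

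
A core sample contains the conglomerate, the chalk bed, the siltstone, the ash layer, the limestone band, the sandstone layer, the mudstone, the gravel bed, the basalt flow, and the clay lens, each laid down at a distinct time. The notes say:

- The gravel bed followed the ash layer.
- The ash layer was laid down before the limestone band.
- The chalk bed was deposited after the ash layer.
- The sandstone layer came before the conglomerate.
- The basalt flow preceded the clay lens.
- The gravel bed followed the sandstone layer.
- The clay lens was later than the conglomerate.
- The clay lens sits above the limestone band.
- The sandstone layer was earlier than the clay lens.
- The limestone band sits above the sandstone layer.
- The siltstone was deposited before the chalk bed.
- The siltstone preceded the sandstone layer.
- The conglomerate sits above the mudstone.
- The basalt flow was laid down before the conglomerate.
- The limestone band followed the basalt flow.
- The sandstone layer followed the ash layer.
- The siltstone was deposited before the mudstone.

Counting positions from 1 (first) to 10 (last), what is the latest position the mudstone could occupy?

8

The mudstone must come before the clay lens and the conglomerate — 2 layers forced after it.
Everything else can be placed before the mudstone in some valid order, so the mudstone can sit as late as position 10 − 2 = 8.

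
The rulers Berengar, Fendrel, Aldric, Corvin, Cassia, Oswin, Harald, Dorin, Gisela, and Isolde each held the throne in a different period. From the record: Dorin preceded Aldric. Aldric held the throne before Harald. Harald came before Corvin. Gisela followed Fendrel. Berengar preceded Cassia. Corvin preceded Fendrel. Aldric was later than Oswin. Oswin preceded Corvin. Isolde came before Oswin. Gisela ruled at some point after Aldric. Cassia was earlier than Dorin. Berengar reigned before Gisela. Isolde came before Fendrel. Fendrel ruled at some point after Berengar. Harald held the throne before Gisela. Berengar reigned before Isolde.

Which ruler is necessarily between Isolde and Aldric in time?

Oswin

Tracing the constraints gives Isolde → Oswin → Aldric, so Oswin sits after Isolde and before Aldric.
No other ruler is forced both after Isolde and before Aldric.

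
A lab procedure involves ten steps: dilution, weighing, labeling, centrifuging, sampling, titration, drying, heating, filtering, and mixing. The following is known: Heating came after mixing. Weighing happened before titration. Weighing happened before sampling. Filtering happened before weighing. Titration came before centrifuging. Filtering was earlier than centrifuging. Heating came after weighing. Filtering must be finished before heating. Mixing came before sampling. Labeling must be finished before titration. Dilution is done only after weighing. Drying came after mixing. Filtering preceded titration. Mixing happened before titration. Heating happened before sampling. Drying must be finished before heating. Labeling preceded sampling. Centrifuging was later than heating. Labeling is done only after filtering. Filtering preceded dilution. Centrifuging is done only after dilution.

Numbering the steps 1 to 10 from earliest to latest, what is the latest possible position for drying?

Drying must come before centrifuging, heating, and sampling — 3 steps forced after it.
Everything else can be placed before drying in some valid order, so drying can sit as late as position 10 − 3 = 7.

7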